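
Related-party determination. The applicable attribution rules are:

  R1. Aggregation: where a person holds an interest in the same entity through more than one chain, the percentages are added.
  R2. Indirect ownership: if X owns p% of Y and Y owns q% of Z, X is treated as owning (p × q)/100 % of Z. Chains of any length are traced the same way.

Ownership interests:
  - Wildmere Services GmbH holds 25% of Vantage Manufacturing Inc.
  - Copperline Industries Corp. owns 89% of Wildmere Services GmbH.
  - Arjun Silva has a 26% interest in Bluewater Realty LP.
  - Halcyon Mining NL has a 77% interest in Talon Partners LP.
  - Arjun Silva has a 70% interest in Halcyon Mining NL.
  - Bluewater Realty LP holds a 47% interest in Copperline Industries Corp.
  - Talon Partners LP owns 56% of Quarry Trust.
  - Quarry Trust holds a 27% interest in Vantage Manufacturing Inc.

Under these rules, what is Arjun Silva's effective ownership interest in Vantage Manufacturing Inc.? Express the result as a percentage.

Chain via Bluewater Realty LP → Copperline Industries Corp. → Wildmere Services GmbH (R2): 26% × 47% × 89% × 25% = 2.71895% of Vantage Manufacturing Inc.
Chain via Halcyon Mining NL → Talon Partners LP → Quarry Trust (R2): 70% × 77% × 56% × 27% = 8.14968% of Vantage Manufacturing Inc.
Aggregating (R1): 2.71895% + 8.14968% = 10.86863%.

10.86863%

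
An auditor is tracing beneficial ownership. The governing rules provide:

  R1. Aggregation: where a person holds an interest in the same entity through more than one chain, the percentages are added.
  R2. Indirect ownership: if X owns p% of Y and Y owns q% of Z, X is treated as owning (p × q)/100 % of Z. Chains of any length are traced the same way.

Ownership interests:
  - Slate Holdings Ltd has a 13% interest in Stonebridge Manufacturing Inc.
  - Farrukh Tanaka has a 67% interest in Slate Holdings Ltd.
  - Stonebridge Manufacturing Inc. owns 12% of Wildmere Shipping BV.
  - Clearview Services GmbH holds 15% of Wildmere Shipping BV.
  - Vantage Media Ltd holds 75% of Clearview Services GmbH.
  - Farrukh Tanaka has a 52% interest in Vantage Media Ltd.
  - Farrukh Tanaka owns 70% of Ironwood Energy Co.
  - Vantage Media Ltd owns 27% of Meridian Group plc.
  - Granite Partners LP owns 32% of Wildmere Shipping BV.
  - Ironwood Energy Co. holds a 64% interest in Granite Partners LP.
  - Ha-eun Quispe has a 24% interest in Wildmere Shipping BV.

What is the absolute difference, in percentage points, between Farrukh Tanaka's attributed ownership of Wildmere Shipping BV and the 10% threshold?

Chain via Slate Holdings Ltd → Stonebridge Manufacturing Inc. (R2): 67% × 13% × 12% = 1.0452% of Wildmere Shipping BV.
Chain via Ironwood Energy Co. → Granite Partners LP (R2): 70% × 64% × 32% = 14.336% of Wildmere Shipping BV.
Chain via Vantage Media Ltd → Clearview Services GmbH (R2): 52% × 75% × 15% = 5.85% of Wildmere Shipping BV.
Aggregating (R1): 1.0452% + 14.336% + 5.85% = 21.2312%.
21.2312% exceeds the 10% threshold by 11.2312 percentage points.

11.2312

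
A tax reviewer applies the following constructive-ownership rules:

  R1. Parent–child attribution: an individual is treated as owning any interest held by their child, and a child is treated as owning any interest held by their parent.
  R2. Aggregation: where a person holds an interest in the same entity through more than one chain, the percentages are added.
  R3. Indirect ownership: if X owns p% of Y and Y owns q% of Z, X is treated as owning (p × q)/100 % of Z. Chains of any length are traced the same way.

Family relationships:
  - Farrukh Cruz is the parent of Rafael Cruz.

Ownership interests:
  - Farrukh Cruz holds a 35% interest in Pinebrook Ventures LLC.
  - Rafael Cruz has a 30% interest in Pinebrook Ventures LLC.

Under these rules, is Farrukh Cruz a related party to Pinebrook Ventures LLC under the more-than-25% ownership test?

By parent–child attribution (R1), Farrukh Cruz is treated as also owning Rafael Cruz's interest in Pinebrook Ventures LLC, giving 35% + 30% = 65%.
Direct interest in Pinebrook Ventures LLC: 65%.
65% exceeds the 25% threshold, so Farrukh is a related party to Pinebrook Ventures LLC.

Yes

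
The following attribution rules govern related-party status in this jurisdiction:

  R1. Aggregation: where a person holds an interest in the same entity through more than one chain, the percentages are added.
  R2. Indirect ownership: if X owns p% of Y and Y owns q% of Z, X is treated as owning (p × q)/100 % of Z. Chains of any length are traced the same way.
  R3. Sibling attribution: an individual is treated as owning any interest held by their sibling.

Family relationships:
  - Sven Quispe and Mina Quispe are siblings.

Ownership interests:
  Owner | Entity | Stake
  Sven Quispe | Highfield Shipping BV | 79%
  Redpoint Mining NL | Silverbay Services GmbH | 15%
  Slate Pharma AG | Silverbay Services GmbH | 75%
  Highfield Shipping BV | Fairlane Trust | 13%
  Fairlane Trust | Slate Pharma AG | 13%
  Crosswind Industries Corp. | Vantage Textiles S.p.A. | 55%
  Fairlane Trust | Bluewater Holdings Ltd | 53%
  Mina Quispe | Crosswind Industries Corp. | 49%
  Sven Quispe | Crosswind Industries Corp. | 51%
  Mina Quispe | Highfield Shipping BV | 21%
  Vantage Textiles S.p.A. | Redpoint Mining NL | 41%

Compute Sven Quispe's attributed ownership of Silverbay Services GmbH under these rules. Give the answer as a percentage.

4.65%

By sibling attribution (R3), Sven Quispe is treated as also owning Mina Quispe's interest in Crosswind Industries Corp, giving 51% + 49% = 100%.
By sibling attribution (R3), Sven Quispe is treated as also owning Mina Quispe's interest in Highfield Shipping BV, giving 79% + 21% = 100%.
Chain via Crosswind Industries Corp. → Vantage Textiles S.p.A. → Redpoint Mining NL (R2): 100% × 55% × 41% × 15% = 3.3825% of Silverbay Services GmbH.
Chain via Highfield Shipping BV → Fairlane Trust → Slate Pharma AG (R2): 100% × 13% × 13% × 75% = 1.2675% of Silverbay Services GmbH.
Aggregating (R1): 3.3825% + 1.2675% = 4.65%.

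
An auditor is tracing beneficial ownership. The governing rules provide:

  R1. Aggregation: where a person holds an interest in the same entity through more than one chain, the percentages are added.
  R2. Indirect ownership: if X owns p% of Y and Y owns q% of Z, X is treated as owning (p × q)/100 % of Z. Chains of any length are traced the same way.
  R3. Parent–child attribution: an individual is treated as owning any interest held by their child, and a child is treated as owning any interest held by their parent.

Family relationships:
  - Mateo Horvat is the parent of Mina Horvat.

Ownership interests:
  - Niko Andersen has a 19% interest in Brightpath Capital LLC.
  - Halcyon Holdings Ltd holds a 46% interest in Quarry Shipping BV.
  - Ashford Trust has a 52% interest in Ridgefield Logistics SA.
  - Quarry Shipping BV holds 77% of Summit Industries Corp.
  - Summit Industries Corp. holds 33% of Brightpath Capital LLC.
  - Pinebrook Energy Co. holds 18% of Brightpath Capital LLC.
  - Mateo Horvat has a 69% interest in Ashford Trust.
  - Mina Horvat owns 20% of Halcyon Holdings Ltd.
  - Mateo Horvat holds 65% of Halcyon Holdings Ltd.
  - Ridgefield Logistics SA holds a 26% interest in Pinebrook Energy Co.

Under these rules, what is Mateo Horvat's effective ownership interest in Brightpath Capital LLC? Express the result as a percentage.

By parent–child attribution (R3), Mateo Horvat is treated as also owning Mina Horvat's interest in Halcyon Holdings Ltd, giving 65% + 20% = 85%.
Chain via Halcyon Holdings Ltd → Quarry Shipping BV → Summit Industries Corp. (R2): 85% × 46% × 77% × 33% = 9.93531% of Brightpath Capital LLC.
Chain via Ashford Trust → Ridgefield Logistics SA → Pinebrook Energy Co. (R2): 69% × 52% × 26% × 18% = 1.679184% of Brightpath Capital LLC.
Aggregating (R1): 9.93531% + 1.679184% = 11.614494%.

11.614494%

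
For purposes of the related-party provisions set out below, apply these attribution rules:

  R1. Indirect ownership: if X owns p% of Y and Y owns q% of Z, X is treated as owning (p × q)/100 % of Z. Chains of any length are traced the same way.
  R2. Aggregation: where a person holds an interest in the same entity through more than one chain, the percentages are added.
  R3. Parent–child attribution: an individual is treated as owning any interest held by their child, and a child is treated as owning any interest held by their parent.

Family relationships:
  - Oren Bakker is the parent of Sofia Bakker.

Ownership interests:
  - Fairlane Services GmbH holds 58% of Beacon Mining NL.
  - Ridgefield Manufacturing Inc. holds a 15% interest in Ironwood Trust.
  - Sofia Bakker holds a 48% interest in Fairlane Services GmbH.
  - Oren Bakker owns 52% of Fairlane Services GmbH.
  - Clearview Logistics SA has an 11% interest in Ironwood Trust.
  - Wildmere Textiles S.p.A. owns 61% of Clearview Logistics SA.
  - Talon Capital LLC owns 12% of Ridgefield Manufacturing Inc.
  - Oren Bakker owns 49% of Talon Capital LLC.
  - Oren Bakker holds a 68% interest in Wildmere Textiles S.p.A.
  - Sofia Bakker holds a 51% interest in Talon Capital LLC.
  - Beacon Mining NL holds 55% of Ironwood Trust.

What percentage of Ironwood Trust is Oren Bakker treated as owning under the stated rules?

38.2628%

By parent–child attribution (R3), Oren Bakker is treated as also owning Sofia Bakker's interest in Talon Capital LLC, giving 49% + 51% = 100%.
By parent–child attribution (R3), Oren Bakker is treated as also owning Sofia Bakker's interest in Fairlane Services GmbH, giving 52% + 48% = 100%.
Chain via Talon Capital LLC → Ridgefield Manufacturing Inc. (R1): 100% × 12% × 15% = 1.8% of Ironwood Trust.
Chain via Wildmere Textiles S.p.A. → Clearview Logistics SA (R1): 68% × 61% × 11% = 4.5628% of Ironwood Trust.
Chain via Fairlane Services GmbH → Beacon Mining NL (R1): 100% × 58% × 55% = 31.9% of Ironwood Trust.
Aggregating (R2): 1.8% + 4.5628% + 31.9% = 38.2628%.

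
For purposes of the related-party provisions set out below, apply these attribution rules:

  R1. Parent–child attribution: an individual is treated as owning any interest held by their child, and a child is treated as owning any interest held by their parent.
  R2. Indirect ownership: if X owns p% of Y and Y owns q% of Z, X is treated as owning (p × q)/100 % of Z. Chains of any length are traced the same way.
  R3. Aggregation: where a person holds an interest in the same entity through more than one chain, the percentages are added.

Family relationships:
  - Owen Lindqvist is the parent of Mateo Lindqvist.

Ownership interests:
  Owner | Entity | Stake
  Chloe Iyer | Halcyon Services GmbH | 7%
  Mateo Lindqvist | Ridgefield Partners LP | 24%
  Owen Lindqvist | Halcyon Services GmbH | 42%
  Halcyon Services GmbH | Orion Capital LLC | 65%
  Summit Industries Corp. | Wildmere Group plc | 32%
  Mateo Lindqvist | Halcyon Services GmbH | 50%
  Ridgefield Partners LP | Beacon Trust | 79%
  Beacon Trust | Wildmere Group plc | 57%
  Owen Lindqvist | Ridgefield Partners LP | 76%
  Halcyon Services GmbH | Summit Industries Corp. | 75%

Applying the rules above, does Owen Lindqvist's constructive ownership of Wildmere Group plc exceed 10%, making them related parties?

Yes

By parent–child attribution (R1), Owen Lindqvist is treated as also owning Mateo Lindqvist's interest in Ridgefield Partners LP, giving 76% + 24% = 100%.
By parent–child attribution (R1), Owen Lindqvist is treated as also owning Mateo Lindqvist's interest in Halcyon Services GmbH, giving 42% + 50% = 92%.
Chain via Ridgefield Partners LP → Beacon Trust (R2): 100% × 79% × 57% = 45.03% of Wildmere Group plc.
Chain via Halcyon Services GmbH → Summit Industries Corp. (R2): 92% × 75% × 32% = 22.08% of Wildmere Group plc.
Aggregating (R3): 45.03% + 22.08% = 67.11%.
67.11% exceeds the 10% threshold, so Owen is a related party to Wildmere Group plc.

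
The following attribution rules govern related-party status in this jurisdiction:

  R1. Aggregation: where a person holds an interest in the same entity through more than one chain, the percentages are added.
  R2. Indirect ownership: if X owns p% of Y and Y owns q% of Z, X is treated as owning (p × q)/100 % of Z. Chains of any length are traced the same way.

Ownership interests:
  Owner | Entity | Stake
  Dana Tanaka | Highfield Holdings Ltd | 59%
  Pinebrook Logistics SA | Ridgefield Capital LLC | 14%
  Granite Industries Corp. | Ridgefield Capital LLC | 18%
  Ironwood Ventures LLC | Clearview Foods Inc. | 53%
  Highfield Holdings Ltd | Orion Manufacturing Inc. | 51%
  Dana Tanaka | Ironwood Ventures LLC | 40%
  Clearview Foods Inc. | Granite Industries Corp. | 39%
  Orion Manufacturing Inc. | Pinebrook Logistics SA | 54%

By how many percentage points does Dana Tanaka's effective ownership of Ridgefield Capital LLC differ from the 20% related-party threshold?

16.236956

Chain via Ironwood Ventures LLC → Clearview Foods Inc. → Granite Industries Corp. (R2): 40% × 53% × 39% × 18% = 1.48824% of Ridgefield Capital LLC.
Chain via Highfield Holdings Ltd → Orion Manufacturing Inc. → Pinebrook Logistics SA (R2): 59% × 51% × 54% × 14% = 2.274804% of Ridgefield Capital LLC.
Aggregating (R1): 1.48824% + 2.274804% = 3.763044%.
3.763044% falls short of the 20% threshold by 16.236956 percentage points.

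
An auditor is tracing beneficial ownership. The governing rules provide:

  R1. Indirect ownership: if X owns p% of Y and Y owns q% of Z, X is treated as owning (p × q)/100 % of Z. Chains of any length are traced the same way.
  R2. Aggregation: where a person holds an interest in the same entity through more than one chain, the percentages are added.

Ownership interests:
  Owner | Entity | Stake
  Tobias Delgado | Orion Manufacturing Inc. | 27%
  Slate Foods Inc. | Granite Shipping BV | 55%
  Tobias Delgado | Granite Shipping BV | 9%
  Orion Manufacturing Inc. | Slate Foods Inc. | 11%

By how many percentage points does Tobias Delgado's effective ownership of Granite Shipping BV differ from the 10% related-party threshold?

0.6335

Chain via Orion Manufacturing Inc. → Slate Foods Inc. (R1): 27% × 11% × 55% = 1.6335% of Granite Shipping BV.
Direct interest in Granite Shipping BV: 9%.
Aggregating (R2): 1.6335% + 9% = 10.6335%.
10.6335% exceeds the 10% threshold by 0.6335 percentage points.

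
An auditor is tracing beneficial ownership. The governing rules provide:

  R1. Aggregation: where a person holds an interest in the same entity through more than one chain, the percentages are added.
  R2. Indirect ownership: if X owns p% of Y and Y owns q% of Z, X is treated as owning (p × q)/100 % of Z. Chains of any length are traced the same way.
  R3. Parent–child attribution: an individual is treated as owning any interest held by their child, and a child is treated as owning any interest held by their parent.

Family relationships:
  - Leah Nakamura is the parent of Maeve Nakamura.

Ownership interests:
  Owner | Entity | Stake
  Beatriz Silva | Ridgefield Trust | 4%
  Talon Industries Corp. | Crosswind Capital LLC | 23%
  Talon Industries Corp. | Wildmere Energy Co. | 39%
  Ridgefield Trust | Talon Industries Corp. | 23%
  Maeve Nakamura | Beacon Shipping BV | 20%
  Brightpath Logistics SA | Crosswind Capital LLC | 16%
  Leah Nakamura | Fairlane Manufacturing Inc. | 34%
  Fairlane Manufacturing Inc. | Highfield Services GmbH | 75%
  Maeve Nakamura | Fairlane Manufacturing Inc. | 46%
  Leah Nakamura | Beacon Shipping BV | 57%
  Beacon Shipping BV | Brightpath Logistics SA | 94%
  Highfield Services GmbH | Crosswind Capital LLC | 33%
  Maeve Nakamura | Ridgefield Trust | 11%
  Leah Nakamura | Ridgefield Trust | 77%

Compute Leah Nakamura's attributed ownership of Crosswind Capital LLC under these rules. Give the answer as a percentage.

36.036%

By parent–child attribution (R3), Leah Nakamura is treated as also owning Maeve Nakamura's interest in Fairlane Manufacturing Inc, giving 34% + 46% = 80%.
By parent–child attribution (R3), Leah Nakamura is treated as also owning Maeve Nakamura's interest in Beacon Shipping BV, giving 57% + 20% = 77%.
By parent–child attribution (R3), Leah Nakamura is treated as also owning Maeve Nakamura's interest in Ridgefield Trust, giving 77% + 11% = 88%.
Chain via Fairlane Manufacturing Inc. → Highfield Services GmbH (R2): 80% × 75% × 33% = 19.8% of Crosswind Capital LLC.
Chain via Beacon Shipping BV → Brightpath Logistics SA (R2): 77% × 94% × 16% = 11.5808% of Crosswind Capital LLC.
Chain via Ridgefield Trust → Talon Industries Corp. (R2): 88% × 23% × 23% = 4.6552% of Crosswind Capital LLC.
Aggregating (R1): 19.8% + 11.5808% + 4.6552% = 36.036%.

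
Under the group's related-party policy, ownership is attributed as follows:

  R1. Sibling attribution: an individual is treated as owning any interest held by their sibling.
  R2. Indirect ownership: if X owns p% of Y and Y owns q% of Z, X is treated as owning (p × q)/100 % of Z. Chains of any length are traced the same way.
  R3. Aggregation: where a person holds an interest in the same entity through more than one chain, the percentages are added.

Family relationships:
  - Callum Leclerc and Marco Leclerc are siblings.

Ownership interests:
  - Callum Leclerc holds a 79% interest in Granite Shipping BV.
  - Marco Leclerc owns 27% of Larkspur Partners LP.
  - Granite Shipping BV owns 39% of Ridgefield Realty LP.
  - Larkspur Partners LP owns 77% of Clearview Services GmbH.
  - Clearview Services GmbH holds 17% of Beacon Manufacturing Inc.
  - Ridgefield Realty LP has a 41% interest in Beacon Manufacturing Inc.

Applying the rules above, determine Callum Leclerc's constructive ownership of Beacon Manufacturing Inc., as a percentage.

By sibling attribution (R1), Callum Leclerc is treated as owning Marco Leclerc's 27% interest in Larkspur Partners LP.
Chain via Granite Shipping BV → Ridgefield Realty LP (R2): 79% × 39% × 41% = 12.6321% of Beacon Manufacturing Inc.
Chain via Larkspur Partners LP → Clearview Services GmbH (R2): 27% × 77% × 17% = 3.5343% of Beacon Manufacturing Inc.
Aggregating (R3): 12.6321% + 3.5343% = 16.1664%.

16.1664%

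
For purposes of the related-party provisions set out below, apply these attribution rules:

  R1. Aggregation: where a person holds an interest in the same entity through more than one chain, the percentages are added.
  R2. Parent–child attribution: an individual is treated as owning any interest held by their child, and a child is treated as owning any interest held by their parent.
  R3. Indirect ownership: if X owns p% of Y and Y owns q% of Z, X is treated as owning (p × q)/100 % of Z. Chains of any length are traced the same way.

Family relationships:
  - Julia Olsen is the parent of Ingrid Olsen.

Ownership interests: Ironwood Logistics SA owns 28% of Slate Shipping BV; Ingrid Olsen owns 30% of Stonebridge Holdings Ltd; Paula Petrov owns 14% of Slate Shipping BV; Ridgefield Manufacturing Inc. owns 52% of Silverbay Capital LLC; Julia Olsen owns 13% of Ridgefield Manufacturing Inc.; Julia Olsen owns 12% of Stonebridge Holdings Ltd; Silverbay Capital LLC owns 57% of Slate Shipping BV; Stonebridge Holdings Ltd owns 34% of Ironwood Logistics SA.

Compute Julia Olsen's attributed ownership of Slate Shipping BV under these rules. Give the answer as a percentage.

7.8516%

By parent–child attribution (R2), Julia Olsen is treated as also owning Ingrid Olsen's interest in Stonebridge Holdings Ltd, giving 12% + 30% = 42%.
Chain via Stonebridge Holdings Ltd → Ironwood Logistics SA (R3): 42% × 34% × 28% = 3.9984% of Slate Shipping BV.
Chain via Ridgefield Manufacturing Inc. → Silverbay Capital LLC (R3): 13% × 52% × 57% = 3.8532% of Slate Shipping BV.
Aggregating (R1): 3.9984% + 3.8532% = 7.8516%.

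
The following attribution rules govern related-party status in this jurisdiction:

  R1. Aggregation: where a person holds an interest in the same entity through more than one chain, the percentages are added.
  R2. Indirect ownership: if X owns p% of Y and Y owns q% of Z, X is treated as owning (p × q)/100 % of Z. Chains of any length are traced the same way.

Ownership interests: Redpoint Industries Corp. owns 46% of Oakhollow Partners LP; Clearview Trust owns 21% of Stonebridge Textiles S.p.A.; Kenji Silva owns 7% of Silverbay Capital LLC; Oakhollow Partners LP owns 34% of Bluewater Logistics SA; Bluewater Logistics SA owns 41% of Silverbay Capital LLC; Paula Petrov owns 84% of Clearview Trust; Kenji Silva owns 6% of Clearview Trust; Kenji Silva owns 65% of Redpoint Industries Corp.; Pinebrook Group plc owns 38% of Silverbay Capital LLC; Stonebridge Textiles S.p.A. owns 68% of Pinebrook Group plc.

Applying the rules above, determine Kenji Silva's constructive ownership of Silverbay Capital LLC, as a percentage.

Chain via Clearview Trust → Stonebridge Textiles S.p.A. → Pinebrook Group plc (R2): 6% × 21% × 68% × 38% = 0.325584% of Silverbay Capital LLC.
Chain via Redpoint Industries Corp. → Oakhollow Partners LP → Bluewater Logistics SA (R2): 65% × 46% × 34% × 41% = 4.16806% of Silverbay Capital LLC.
Direct interest in Silverbay Capital LLC: 7%.
Aggregating (R1): 0.325584% + 4.16806% + 7% = 11.493644%.

11.493644%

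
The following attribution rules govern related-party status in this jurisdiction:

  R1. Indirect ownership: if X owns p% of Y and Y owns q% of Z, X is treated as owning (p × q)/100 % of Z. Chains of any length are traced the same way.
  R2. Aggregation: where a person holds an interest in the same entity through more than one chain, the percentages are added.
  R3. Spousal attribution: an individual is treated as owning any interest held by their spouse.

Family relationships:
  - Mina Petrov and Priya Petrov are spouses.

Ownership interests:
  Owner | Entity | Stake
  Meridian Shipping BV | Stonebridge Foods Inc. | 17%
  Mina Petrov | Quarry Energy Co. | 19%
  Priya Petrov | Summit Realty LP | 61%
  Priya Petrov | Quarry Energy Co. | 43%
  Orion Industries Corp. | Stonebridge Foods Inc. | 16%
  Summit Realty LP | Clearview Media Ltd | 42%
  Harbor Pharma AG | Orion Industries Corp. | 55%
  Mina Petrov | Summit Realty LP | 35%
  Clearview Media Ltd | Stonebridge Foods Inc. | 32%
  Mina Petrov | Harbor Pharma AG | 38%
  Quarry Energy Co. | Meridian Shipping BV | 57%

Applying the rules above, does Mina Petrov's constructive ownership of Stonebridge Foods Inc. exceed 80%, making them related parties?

No

By spousal attribution (R3), Mina Petrov is treated as also owning Priya Petrov's interest in Summit Realty LP, giving 35% + 61% = 96%.
By spousal attribution (R3), Mina Petrov is treated as also owning Priya Petrov's interest in Quarry Energy Co, giving 19% + 43% = 62%.
Chain via Harbor Pharma AG → Orion Industries Corp. (R1): 38% × 55% × 16% = 3.344% of Stonebridge Foods Inc.
Chain via Summit Realty LP → Clearview Media Ltd (R1): 96% × 42% × 32% = 12.9024% of Stonebridge Foods Inc.
Chain via Quarry Energy Co. → Meridian Shipping BV (R1): 62% × 57% × 17% = 6.0078% of Stonebridge Foods Inc.
Aggregating (R2): 3.344% + 12.9024% + 6.0078% = 22.2542%.
22.2542% does not exceed the 80% threshold, so Mina is not a related party to Stonebridge Foods Inc.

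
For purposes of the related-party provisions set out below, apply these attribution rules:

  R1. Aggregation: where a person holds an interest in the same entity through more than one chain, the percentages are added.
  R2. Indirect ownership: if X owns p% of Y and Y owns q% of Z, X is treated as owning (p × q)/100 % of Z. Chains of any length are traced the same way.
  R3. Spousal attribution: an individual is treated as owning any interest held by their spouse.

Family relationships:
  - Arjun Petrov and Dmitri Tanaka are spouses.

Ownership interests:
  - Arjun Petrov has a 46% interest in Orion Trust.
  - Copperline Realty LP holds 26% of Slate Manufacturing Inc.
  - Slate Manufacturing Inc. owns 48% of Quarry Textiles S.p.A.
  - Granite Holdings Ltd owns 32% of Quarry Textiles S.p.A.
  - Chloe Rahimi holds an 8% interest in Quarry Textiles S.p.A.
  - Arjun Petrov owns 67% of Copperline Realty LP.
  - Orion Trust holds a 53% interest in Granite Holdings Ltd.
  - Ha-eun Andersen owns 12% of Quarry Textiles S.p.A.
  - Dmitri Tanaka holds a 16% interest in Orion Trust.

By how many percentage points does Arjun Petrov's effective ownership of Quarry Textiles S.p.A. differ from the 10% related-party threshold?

By spousal attribution (R3), Arjun Petrov is treated as also owning Dmitri Tanaka's interest in Orion Trust, giving 46% + 16% = 62%.
Chain via Orion Trust → Granite Holdings Ltd (R2): 62% × 53% × 32% = 10.5152% of Quarry Textiles S.p.A.
Chain via Copperline Realty LP → Slate Manufacturing Inc. (R2): 67% × 26% × 48% = 8.3616% of Quarry Textiles S.p.A.
Aggregating (R1): 10.5152% + 8.3616% = 18.8768%.
18.8768% exceeds the 10% threshold by 8.8768 percentage points.

8.8768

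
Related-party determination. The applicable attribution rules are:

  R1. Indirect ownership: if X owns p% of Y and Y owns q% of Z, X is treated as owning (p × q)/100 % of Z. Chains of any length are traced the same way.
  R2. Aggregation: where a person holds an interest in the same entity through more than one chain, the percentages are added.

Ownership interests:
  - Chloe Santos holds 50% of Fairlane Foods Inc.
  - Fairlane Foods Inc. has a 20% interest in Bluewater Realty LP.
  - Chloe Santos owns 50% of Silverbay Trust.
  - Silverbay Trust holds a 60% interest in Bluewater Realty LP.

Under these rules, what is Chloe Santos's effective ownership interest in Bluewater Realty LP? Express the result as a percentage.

40%

Chain via Fairlane Foods Inc. (R1): 50% × 20% = 10% of Bluewater Realty LP.
Chain via Silverbay Trust (R1): 50% × 60% = 30% of Bluewater Realty LP.
Aggregating (R2): 10% + 30% = 40%.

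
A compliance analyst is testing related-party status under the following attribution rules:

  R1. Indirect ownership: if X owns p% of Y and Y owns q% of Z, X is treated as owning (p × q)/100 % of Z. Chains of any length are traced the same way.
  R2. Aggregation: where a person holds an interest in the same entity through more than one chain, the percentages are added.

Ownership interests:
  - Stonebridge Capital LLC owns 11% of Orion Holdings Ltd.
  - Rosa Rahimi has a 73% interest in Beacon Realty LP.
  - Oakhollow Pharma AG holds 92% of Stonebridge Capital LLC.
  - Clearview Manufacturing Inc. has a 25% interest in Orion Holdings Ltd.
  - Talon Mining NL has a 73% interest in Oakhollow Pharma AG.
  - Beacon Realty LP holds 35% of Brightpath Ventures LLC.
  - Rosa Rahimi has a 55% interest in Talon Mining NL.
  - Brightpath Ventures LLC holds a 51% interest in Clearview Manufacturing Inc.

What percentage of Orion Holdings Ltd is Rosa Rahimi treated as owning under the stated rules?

Chain via Talon Mining NL → Oakhollow Pharma AG → Stonebridge Capital LLC (R1): 55% × 73% × 92% × 11% = 4.06318% of Orion Holdings Ltd.
Chain via Beacon Realty LP → Brightpath Ventures LLC → Clearview Manufacturing Inc. (R1): 73% × 35% × 51% × 25% = 3.257625% of Orion Holdings Ltd.
Aggregating (R2): 4.06318% + 3.257625% = 7.320805%.

7.320805%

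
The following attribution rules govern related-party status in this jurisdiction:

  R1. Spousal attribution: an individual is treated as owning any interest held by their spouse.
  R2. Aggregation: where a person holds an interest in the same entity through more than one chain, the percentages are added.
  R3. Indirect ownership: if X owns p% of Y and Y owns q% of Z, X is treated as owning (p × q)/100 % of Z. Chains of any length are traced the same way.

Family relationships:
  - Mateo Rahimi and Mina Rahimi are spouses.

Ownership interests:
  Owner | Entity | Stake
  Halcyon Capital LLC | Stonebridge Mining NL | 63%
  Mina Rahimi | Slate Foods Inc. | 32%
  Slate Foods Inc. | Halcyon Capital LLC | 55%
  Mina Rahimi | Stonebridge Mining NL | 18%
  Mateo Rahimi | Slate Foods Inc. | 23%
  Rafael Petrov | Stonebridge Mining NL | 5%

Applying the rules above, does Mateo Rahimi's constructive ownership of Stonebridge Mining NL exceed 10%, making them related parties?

By spousal attribution (R1), Mateo Rahimi is treated as also owning Mina Rahimi's interest in Slate Foods Inc, giving 23% + 32% = 55%.
By spousal attribution (R1), Mateo Rahimi is treated as owning Mina Rahimi's 18% interest in Stonebridge Mining NL.
Chain via Slate Foods Inc. → Halcyon Capital LLC (R3): 55% × 55% × 63% = 19.0575% of Stonebridge Mining NL.
Direct interest in Stonebridge Mining NL: 18%.
Aggregating (R2): 19.0575% + 18% = 37.0575%.
37.0575% exceeds the 10% threshold, so Mateo is a related party to Stonebridge Mining NL.

Yes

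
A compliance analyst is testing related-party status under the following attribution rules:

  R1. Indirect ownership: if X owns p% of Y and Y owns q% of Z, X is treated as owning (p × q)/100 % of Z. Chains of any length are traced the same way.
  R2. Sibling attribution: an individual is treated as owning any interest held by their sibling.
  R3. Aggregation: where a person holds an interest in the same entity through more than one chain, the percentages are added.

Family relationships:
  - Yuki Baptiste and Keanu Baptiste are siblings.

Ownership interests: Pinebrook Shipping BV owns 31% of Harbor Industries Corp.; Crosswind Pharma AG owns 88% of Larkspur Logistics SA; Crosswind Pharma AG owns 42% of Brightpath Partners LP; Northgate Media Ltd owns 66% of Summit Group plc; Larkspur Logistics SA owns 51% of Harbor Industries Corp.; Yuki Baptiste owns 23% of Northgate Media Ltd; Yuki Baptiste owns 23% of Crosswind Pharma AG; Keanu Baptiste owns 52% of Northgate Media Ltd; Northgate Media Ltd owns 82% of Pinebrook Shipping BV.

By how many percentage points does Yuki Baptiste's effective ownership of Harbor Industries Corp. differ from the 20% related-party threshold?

By sibling attribution (R2), Yuki Baptiste is treated as also owning Keanu Baptiste's interest in Northgate Media Ltd, giving 23% + 52% = 75%.
Chain via Northgate Media Ltd → Pinebrook Shipping BV (R1): 75% × 82% × 31% = 19.065% of Harbor Industries Corp.
Chain via Crosswind Pharma AG → Larkspur Logistics SA (R1): 23% × 88% × 51% = 10.3224% of Harbor Industries Corp.
Aggregating (R3): 19.065% + 10.3224% = 29.3874%.
29.3874% exceeds the 20% threshold by 9.3874 percentage points.

9.3874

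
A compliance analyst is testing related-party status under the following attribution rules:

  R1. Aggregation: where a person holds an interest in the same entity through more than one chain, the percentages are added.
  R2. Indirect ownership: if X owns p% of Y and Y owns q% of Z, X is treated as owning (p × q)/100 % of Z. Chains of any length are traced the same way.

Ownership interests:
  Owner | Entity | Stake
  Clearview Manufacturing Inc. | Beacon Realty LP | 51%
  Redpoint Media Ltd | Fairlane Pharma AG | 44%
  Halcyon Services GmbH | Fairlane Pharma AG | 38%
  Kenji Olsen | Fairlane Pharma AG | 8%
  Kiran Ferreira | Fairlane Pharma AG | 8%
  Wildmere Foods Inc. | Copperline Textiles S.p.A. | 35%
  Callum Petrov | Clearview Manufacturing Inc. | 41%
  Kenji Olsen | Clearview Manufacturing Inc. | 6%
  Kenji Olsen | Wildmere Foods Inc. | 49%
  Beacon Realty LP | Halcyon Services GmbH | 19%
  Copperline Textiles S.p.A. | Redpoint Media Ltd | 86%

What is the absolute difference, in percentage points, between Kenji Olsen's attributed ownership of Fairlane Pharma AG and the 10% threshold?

Chain via Clearview Manufacturing Inc. → Beacon Realty LP → Halcyon Services GmbH (R2): 6% × 51% × 19% × 38% = 0.220932% of Fairlane Pharma AG.
Chain via Wildmere Foods Inc. → Copperline Textiles S.p.A. → Redpoint Media Ltd (R2): 49% × 35% × 86% × 44% = 6.48956% of Fairlane Pharma AG.
Direct interest in Fairlane Pharma AG: 8%.
Aggregating (R1): 0.220932% + 6.48956% + 8% = 14.710492%.
14.710492% exceeds the 10% threshold by 4.710492 percentage points.

4.710492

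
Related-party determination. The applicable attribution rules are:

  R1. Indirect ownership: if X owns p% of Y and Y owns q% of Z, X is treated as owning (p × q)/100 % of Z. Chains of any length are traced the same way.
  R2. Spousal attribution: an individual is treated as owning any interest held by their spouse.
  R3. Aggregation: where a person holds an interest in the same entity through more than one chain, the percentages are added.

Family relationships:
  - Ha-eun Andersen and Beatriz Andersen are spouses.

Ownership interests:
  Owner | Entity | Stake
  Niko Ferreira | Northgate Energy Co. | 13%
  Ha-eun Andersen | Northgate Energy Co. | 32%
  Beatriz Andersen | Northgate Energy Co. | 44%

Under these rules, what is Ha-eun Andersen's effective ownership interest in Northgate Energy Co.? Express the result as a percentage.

By spousal attribution (R2), Ha-eun Andersen is treated as also owning Beatriz Andersen's interest in Northgate Energy Co, giving 32% + 44% = 76%.
Direct interest in Northgate Energy Co: 76%.

76%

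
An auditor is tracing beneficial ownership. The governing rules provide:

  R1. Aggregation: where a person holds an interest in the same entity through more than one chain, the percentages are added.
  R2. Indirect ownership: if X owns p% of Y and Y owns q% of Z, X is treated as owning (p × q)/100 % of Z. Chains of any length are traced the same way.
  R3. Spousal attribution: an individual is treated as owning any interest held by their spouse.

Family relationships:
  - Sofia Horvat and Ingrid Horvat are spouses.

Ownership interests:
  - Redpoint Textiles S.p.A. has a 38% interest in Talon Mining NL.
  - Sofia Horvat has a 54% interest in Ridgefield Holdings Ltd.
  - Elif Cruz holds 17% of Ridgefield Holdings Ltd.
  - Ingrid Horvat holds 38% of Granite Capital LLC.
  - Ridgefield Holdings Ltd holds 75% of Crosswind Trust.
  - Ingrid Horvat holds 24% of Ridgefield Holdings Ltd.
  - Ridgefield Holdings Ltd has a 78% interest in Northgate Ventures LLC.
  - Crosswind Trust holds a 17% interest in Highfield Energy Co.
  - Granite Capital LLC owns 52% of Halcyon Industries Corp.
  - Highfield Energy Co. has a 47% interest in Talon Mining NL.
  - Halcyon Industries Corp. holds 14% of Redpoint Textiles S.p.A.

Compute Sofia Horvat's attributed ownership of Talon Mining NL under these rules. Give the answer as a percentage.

By spousal attribution (R3), Sofia Horvat is treated as also owning Ingrid Horvat's interest in Ridgefield Holdings Ltd, giving 54% + 24% = 78%.
By spousal attribution (R3), Sofia Horvat is treated as owning Ingrid Horvat's 38% interest in Granite Capital LLC.
Chain via Ridgefield Holdings Ltd → Crosswind Trust → Highfield Energy Co. (R2): 78% × 75% × 17% × 47% = 4.67415% of Talon Mining NL.
Chain via Granite Capital LLC → Halcyon Industries Corp. → Redpoint Textiles S.p.A. (R2): 38% × 52% × 14% × 38% = 1.051232% of Talon Mining NL.
Aggregating (R1): 4.67415% + 1.051232% = 5.725382%.

5.725382%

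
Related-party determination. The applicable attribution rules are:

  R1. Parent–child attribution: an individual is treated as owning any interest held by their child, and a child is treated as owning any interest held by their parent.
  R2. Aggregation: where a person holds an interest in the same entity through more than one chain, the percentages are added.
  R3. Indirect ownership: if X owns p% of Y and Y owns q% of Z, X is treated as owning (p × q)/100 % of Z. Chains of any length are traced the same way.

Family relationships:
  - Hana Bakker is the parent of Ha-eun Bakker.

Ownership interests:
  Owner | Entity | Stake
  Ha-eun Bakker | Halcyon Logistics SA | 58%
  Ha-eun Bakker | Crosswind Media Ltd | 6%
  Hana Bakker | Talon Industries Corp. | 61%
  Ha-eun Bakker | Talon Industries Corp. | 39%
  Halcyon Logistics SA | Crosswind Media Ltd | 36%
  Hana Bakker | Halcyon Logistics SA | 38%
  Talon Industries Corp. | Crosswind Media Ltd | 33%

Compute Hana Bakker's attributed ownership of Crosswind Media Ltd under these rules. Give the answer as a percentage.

By parent–child attribution (R1), Hana Bakker is treated as also owning Ha-eun Bakker's interest in Talon Industries Corp, giving 61% + 39% = 100%.
By parent–child attribution (R1), Hana Bakker is treated as also owning Ha-eun Bakker's interest in Halcyon Logistics SA, giving 38% + 58% = 96%.
By parent–child attribution (R1), Hana Bakker is treated as owning Ha-eun Bakker's 6% interest in Crosswind Media Ltd.
Chain via Talon Industries Corp. (R3): 100% × 33% = 33% of Crosswind Media Ltd.
Chain via Halcyon Logistics SA (R3): 96% × 36% = 34.56% of Crosswind Media Ltd.
Direct interest in Crosswind Media Ltd: 6%.
Aggregating (R2): 33% + 34.56% + 6% = 73.56%.

73.56%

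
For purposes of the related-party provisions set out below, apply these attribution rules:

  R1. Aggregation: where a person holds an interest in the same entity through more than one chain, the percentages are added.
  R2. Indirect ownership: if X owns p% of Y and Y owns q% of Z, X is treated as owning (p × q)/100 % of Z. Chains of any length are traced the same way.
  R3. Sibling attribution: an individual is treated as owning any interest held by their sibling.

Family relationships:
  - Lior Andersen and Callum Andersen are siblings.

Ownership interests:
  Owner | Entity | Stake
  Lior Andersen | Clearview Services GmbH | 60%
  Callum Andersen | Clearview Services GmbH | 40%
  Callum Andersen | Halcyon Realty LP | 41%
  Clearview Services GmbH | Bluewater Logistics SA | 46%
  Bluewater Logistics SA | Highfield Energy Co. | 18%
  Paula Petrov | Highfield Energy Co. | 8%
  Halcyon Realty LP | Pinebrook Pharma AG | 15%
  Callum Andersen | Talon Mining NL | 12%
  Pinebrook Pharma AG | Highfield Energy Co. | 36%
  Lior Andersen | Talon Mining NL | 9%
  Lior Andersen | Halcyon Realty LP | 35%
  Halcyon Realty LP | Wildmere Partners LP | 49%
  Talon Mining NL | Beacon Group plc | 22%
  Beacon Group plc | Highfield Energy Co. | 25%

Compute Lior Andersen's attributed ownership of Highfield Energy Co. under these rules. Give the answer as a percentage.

13.539%

By sibling attribution (R3), Lior Andersen is treated as also owning Callum Andersen's interest in Talon Mining NL, giving 9% + 12% = 21%.
By sibling attribution (R3), Lior Andersen is treated as also owning Callum Andersen's interest in Halcyon Realty LP, giving 35% + 41% = 76%.
By sibling attribution (R3), Lior Andersen is treated as also owning Callum Andersen's interest in Clearview Services GmbH, giving 60% + 40% = 100%.
Chain via Talon Mining NL → Beacon Group plc (R2): 21% × 22% × 25% = 1.155% of Highfield Energy Co.
Chain via Halcyon Realty LP → Pinebrook Pharma AG (R2): 76% × 15% × 36% = 4.104% of Highfield Energy Co.
Chain via Clearview Services GmbH → Bluewater Logistics SA (R2): 100% × 46% × 18% = 8.28% of Highfield Energy Co.
Aggregating (R1): 1.155% + 4.104% + 8.28% = 13.539%.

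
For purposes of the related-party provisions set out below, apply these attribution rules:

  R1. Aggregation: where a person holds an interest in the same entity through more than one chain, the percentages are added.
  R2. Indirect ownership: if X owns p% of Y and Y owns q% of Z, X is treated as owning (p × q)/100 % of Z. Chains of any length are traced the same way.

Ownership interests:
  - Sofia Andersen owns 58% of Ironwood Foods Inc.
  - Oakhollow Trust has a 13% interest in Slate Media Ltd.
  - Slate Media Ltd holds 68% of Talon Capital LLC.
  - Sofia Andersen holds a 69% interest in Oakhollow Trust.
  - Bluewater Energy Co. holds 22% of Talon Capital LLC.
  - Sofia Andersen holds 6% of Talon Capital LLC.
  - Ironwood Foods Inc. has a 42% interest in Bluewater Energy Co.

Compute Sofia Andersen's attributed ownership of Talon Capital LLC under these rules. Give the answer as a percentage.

Chain via Oakhollow Trust → Slate Media Ltd (R2): 69% × 13% × 68% = 6.0996% of Talon Capital LLC.
Chain via Ironwood Foods Inc. → Bluewater Energy Co. (R2): 58% × 42% × 22% = 5.3592% of Talon Capital LLC.
Direct interest in Talon Capital LLC: 6%.
Aggregating (R1): 6.0996% + 5.3592% + 6% = 17.4588%.

17.4588%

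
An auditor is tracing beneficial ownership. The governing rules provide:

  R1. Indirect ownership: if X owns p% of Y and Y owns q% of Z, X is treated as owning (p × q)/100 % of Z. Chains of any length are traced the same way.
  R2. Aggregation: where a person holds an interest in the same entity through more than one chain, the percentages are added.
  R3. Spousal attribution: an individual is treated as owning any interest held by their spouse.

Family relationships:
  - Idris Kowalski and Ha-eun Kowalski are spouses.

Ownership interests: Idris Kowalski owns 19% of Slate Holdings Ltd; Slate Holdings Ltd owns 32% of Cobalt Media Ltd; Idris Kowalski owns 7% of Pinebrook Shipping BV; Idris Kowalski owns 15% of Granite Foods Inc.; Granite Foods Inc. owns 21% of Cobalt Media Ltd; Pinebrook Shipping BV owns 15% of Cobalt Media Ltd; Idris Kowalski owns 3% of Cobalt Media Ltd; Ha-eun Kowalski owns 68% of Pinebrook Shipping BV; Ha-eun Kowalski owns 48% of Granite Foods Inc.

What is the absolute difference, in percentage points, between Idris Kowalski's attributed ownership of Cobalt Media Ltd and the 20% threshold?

By spousal attribution (R3), Idris Kowalski is treated as also owning Ha-eun Kowalski's interest in Granite Foods Inc, giving 15% + 48% = 63%.
By spousal attribution (R3), Idris Kowalski is treated as also owning Ha-eun Kowalski's interest in Pinebrook Shipping BV, giving 7% + 68% = 75%.
Chain via Granite Foods Inc. (R1): 63% × 21% = 13.23% of Cobalt Media Ltd.
Chain via Slate Holdings Ltd (R1): 19% × 32% = 6.08% of Cobalt Media Ltd.
Chain via Pinebrook Shipping BV (R1): 75% × 15% = 11.25% of Cobalt Media Ltd.
Direct interest in Cobalt Media Ltd: 3%.
Aggregating (R2): 13.23% + 6.08% + 11.25% + 3% = 33.56%.
33.56% exceeds the 20% threshold by 13.56 percentage points.

13.56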